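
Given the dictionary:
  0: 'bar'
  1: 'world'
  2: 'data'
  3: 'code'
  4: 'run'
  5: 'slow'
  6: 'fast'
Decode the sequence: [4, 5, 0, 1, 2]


Look up each index in the dictionary:
  4 -> 'run'
  5 -> 'slow'
  0 -> 'bar'
  1 -> 'world'
  2 -> 'data'

Decoded: "run slow bar world data"


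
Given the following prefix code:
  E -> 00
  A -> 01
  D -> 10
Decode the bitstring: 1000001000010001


Decoding step by step:
Bits 10 -> D
Bits 00 -> E
Bits 00 -> E
Bits 10 -> D
Bits 00 -> E
Bits 01 -> A
Bits 00 -> E
Bits 01 -> A


Decoded message: DEEDEAEA


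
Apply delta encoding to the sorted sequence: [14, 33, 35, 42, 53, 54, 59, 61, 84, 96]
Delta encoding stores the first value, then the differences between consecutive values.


First value: 14
Deltas:
  33 - 14 = 19
  35 - 33 = 2
  42 - 35 = 7
  53 - 42 = 11
  54 - 53 = 1
  59 - 54 = 5
  61 - 59 = 2
  84 - 61 = 23
  96 - 84 = 12


Delta encoded: [14, 19, 2, 7, 11, 1, 5, 2, 23, 12]


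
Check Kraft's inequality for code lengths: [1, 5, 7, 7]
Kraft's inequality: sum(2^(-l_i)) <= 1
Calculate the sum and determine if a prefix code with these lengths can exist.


Sum = 2^(-1) + 2^(-5) + 2^(-7) + 2^(-7)
    = 0.5 + 0.03125 + 0.0078125 + 0.0078125
    = 70/128 = 0.546875
Since 0.546875 <= 1, Kraft's inequality IS satisfied.
A prefix code with these lengths CAN exist.

Kraft sum = 0.546875. Satisfied.


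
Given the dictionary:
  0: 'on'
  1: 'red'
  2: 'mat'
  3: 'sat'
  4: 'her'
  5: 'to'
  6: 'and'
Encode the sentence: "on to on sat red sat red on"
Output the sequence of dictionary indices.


Look up each word in the dictionary:
  'on' -> 0
  'to' -> 5
  'on' -> 0
  'sat' -> 3
  'red' -> 1
  'sat' -> 3
  'red' -> 1
  'on' -> 0

Encoded: [0, 5, 0, 3, 1, 3, 1, 0]


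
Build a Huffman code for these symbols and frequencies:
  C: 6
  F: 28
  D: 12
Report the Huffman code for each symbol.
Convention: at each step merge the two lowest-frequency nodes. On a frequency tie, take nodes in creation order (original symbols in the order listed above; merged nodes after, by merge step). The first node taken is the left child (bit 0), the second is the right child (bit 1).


Huffman tree construction:
Step 1: Merge C(6) + D(12) = 18
Step 2: Merge (C+D)(18) + F(28) = 46
Read each symbol's code off the tree from the root (left child = 0, right child = 1).

Codes:
  C: 00 (length 2)
  F: 1 (length 1)
  D: 01 (length 2)
Average code length: 64/46 = 1.3913 bits/symbol


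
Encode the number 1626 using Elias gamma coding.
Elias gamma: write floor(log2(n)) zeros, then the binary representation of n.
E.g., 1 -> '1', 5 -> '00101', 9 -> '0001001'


num_bits = floor(log2(1626)) + 1 = 11
leading_zeros = num_bits - 1 = 10
binary(1626) = 11001011010

Elias gamma(1626) = '0000000000' + '11001011010' = 000000000011001011010 (21 bits)


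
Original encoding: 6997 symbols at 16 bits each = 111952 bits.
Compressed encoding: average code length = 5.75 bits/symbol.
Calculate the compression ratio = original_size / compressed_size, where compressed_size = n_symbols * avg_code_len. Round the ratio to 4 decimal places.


original_size = n_symbols * orig_bits = 6997 * 16 = 111952 bits
compressed_size = n_symbols * avg_code_len = 6997 * 5.75 = 40232.75 bits
ratio = original_size / compressed_size = 111952 / 40232.75 = 2.7826

Compression ratio = 2.7826


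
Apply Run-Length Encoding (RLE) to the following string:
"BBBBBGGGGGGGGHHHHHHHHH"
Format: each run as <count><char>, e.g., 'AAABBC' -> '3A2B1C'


Scanning runs left to right:
  i=0: run of 'B' x 5 -> '5B'
  i=5: run of 'G' x 8 -> '8G'
  i=13: run of 'H' x 9 -> '9H'

RLE = 5B8G9H


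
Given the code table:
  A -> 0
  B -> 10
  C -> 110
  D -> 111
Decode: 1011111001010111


Decoding:
10 -> B
111 -> D
110 -> C
0 -> A
10 -> B
10 -> B
111 -> D


Result: BDCABBD


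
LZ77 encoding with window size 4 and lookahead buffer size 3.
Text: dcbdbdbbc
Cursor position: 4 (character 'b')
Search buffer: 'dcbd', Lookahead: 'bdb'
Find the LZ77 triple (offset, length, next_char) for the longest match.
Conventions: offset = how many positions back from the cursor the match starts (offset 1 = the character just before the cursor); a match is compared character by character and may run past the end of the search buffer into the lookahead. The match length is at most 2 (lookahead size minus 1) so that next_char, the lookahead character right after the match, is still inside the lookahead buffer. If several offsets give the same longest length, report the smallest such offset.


Try each offset into the search buffer:
  offset=1 (pos 3, char 'd'): match length 0
  offset=2 (pos 2, char 'b'): match length 2
  offset=3 (pos 1, char 'c'): match length 0
  offset=4 (pos 0, char 'd'): match length 0
Longest match has length 2 at offset 2.
next_char = character at position 4 + 2 = 6 -> 'b'

Best match: offset=2, length=2 (matching 'bd' starting at position 2)
LZ77 triple: (2, 2, 'b')


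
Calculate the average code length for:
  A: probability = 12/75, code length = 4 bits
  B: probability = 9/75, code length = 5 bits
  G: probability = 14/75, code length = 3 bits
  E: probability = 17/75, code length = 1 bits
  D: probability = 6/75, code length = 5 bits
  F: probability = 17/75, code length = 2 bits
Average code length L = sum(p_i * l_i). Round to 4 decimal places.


Weighted contributions p_i * l_i:
  A: (12/75) * 4 = 48/75
  B: (9/75) * 5 = 45/75
  G: (14/75) * 3 = 42/75
  E: (17/75) * 1 = 17/75
  D: (6/75) * 5 = 30/75
  F: (17/75) * 2 = 34/75
Sum = (48 + 45 + 42 + 17 + 30 + 34)/75 = 216/75

L = 216/75 = 2.8800 bits/symbol


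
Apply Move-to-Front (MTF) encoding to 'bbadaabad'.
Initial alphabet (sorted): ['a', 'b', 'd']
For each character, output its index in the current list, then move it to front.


MTF encoding:
'b': index 1 in ['a', 'b', 'd'] -> ['b', 'a', 'd']
'b': index 0 in ['b', 'a', 'd'] -> ['b', 'a', 'd']
'a': index 1 in ['b', 'a', 'd'] -> ['a', 'b', 'd']
'd': index 2 in ['a', 'b', 'd'] -> ['d', 'a', 'b']
'a': index 1 in ['d', 'a', 'b'] -> ['a', 'd', 'b']
'a': index 0 in ['a', 'd', 'b'] -> ['a', 'd', 'b']
'b': index 2 in ['a', 'd', 'b'] -> ['b', 'a', 'd']
'a': index 1 in ['b', 'a', 'd'] -> ['a', 'b', 'd']
'd': index 2 in ['a', 'b', 'd'] -> ['d', 'a', 'b']


Output: [1, 0, 1, 2, 1, 0, 2, 1, 2]


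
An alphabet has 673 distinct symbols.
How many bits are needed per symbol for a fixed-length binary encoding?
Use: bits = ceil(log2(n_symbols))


log2(673) = 9.3945
Bracket: 2^9 = 512 < 673 <= 2^10 = 1024
So ceil(log2(673)) = 10

bits = ceil(log2(673)) = ceil(9.3945) = 10 bits


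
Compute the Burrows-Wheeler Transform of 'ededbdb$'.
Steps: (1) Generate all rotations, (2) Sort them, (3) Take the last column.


Rotations (sorted):
  0: $ededbdb -> last char: b
  1: b$ededbd -> last char: d
  2: bdb$eded -> last char: d
  3: db$ededb -> last char: b
  4: dbdb$ede -> last char: e
  5: dedbdb$e -> last char: e
  6: edbdb$ed -> last char: d
  7: ededbdb$ -> last char: $


BWT = bddbeed$


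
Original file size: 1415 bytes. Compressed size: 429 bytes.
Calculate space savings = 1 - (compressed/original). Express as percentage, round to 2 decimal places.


ratio = compressed/original = 429/1415 = 0.30318
savings = 1 - ratio = 1 - 0.30318 = 0.69682
as a percentage: 0.69682 * 100 = 69.68%

Space savings = 1 - 429/1415 = 69.68%


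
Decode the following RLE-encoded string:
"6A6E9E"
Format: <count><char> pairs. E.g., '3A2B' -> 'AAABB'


Expanding each <count><char> pair:
  6A -> 'AAAAAA'
  6E -> 'EEEEEE'
  9E -> 'EEEEEEEEE'

Decoded = AAAAAAEEEEEEEEEEEEEEE


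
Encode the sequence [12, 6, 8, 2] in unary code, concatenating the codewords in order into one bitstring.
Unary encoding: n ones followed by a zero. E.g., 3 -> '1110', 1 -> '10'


Encode each number as n ones followed by a terminating 0:
  12 -> 1111111111110 (13 bits)
  6 -> 1111110 (7 bits)
  8 -> 111111110 (9 bits)
  2 -> 110 (3 bits)
Total length = 13 + 7 + 9 + 3 = 32 bits.

Unary([12, 6, 8, 2]) = 11111111111101111110111111110110 (32 bits)


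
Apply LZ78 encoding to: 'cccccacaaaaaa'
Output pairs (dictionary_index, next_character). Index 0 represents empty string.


LZ78 encoding steps:
Dictionary: {0: ''}
Step 1: w='' (idx 0), next='c' -> output (0, 'c'), add 'c' as idx 1
Step 2: w='c' (idx 1), next='c' -> output (1, 'c'), add 'cc' as idx 2
Step 3: w='cc' (idx 2), next='a' -> output (2, 'a'), add 'cca' as idx 3
Step 4: w='c' (idx 1), next='a' -> output (1, 'a'), add 'ca' as idx 4
Step 5: w='' (idx 0), next='a' -> output (0, 'a'), add 'a' as idx 5
Step 6: w='a' (idx 5), next='a' -> output (5, 'a'), add 'aa' as idx 6
Step 7: w='aa' (idx 6), end of input -> output (6, '')


Encoded: [(0, 'c'), (1, 'c'), (2, 'a'), (1, 'a'), (0, 'a'), (5, 'a'), (6, '')]


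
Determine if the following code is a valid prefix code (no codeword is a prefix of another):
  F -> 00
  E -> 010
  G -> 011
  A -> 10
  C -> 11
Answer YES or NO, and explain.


Checking each pair (does one codeword prefix another?):
  F='00' vs E='010': no prefix
  F='00' vs G='011': no prefix
  F='00' vs A='10': no prefix
  F='00' vs C='11': no prefix
  E='010' vs F='00': no prefix
  E='010' vs G='011': no prefix
  E='010' vs A='10': no prefix
  E='010' vs C='11': no prefix
  G='011' vs F='00': no prefix
  G='011' vs E='010': no prefix
  G='011' vs A='10': no prefix
  G='011' vs C='11': no prefix
  A='10' vs F='00': no prefix
  A='10' vs E='010': no prefix
  A='10' vs G='011': no prefix
  A='10' vs C='11': no prefix
  C='11' vs F='00': no prefix
  C='11' vs E='010': no prefix
  C='11' vs G='011': no prefix
  C='11' vs A='10': no prefix
No violation found over all pairs.

YES -- this is a valid prefix code. No codeword is a prefix of any other codeword.


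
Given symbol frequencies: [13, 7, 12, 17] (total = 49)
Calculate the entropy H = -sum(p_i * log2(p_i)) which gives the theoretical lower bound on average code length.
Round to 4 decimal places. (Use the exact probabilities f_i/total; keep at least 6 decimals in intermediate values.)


Per-symbol terms -p_i * log2(p_i) with p_i = f_i/49:
  p = 13/49 = 0.265306: log2(p) = -1.914270, -p*log2(p) = 0.507868
  p = 7/49 = 0.142857: log2(p) = -2.807355, -p*log2(p) = 0.401051
  p = 12/49 = 0.244898: log2(p) = -2.029747, -p*log2(p) = 0.497081
  p = 17/49 = 0.346939: log2(p) = -1.527247, -p*log2(p) = 0.529861
H = 0.507868 + 0.401051 + 0.497081 + 0.529861 = 1.935861

H = 1.9359 bits/symbol


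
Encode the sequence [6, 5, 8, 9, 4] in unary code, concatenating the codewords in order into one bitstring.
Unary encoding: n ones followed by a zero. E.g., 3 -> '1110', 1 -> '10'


Encode each number as n ones followed by a terminating 0:
  6 -> 1111110 (7 bits)
  5 -> 111110 (6 bits)
  8 -> 111111110 (9 bits)
  9 -> 1111111110 (10 bits)
  4 -> 11110 (5 bits)
Total length = 7 + 6 + 9 + 10 + 5 = 37 bits.

Unary([6, 5, 8, 9, 4]) = 1111110111110111111110111111111011110 (37 bits)


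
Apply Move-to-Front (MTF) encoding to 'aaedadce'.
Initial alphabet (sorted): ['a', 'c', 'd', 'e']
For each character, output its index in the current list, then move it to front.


MTF encoding:
'a': index 0 in ['a', 'c', 'd', 'e'] -> ['a', 'c', 'd', 'e']
'a': index 0 in ['a', 'c', 'd', 'e'] -> ['a', 'c', 'd', 'e']
'e': index 3 in ['a', 'c', 'd', 'e'] -> ['e', 'a', 'c', 'd']
'd': index 3 in ['e', 'a', 'c', 'd'] -> ['d', 'e', 'a', 'c']
'a': index 2 in ['d', 'e', 'a', 'c'] -> ['a', 'd', 'e', 'c']
'd': index 1 in ['a', 'd', 'e', 'c'] -> ['d', 'a', 'e', 'c']
'c': index 3 in ['d', 'a', 'e', 'c'] -> ['c', 'd', 'a', 'e']
'e': index 3 in ['c', 'd', 'a', 'e'] -> ['e', 'c', 'd', 'a']


Output: [0, 0, 3, 3, 2, 1, 3, 3]


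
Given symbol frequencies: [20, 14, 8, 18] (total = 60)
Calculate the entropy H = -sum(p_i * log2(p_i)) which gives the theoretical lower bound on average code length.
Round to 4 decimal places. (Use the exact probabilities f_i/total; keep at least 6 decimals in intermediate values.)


Per-symbol terms -p_i * log2(p_i) with p_i = f_i/60:
  p = 20/60 = 0.333333: log2(p) = -1.584963, -p*log2(p) = 0.528321
  p = 14/60 = 0.233333: log2(p) = -2.099536, -p*log2(p) = 0.489892
  p = 8/60 = 0.133333: log2(p) = -2.906891, -p*log2(p) = 0.387585
  p = 18/60 = 0.300000: log2(p) = -1.736966, -p*log2(p) = 0.521090
H = 0.528321 + 0.489892 + 0.387585 + 0.521090 = 1.926888

H = 1.9269 bits/symbol


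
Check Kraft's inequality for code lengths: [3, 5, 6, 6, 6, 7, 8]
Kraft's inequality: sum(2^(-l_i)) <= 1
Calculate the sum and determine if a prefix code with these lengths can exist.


Sum = 2^(-3) + 2^(-5) + 2^(-6) + 2^(-6) + 2^(-6) + 2^(-7) + 2^(-8)
    = 0.125 + 0.03125 + 0.015625 + 0.015625 + 0.015625 + 0.0078125 + 0.00390625
    = 55/256 = 0.21484375
Since 0.21484375 <= 1, Kraft's inequality IS satisfied.
A prefix code with these lengths CAN exist.

Kraft sum = 0.21484375. Satisfied.


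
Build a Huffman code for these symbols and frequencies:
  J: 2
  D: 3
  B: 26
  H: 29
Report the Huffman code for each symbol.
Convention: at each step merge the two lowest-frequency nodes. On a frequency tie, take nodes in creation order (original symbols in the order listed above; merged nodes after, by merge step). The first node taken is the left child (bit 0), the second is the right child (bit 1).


Huffman tree construction:
Step 1: Merge J(2) + D(3) = 5
Step 2: Merge (J+D)(5) + B(26) = 31
Step 3: Merge H(29) + ((J+D)+B)(31) = 60
Read each symbol's code off the tree from the root (left child = 0, right child = 1).

Codes:
  J: 100 (length 3)
  D: 101 (length 3)
  B: 11 (length 2)
  H: 0 (length 1)
Average code length: 96/60 = 1.6000 bits/symbol


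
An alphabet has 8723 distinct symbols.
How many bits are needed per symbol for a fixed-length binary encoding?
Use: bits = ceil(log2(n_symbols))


log2(8723) = 13.0906
Bracket: 2^13 = 8192 < 8723 <= 2^14 = 16384
So ceil(log2(8723)) = 14

bits = ceil(log2(8723)) = ceil(13.0906) = 14 bits


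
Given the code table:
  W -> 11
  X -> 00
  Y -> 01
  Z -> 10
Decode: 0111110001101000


Decoding:
01 -> Y
11 -> W
11 -> W
00 -> X
01 -> Y
10 -> Z
10 -> Z
00 -> X


Result: YWWXYZZX


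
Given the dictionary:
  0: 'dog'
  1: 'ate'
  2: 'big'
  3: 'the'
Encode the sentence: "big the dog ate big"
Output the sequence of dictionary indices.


Look up each word in the dictionary:
  'big' -> 2
  'the' -> 3
  'dog' -> 0
  'ate' -> 1
  'big' -> 2

Encoded: [2, 3, 0, 1, 2]


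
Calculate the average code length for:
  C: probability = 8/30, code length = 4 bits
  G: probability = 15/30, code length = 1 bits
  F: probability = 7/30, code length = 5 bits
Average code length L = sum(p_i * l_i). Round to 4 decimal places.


Weighted contributions p_i * l_i:
  C: (8/30) * 4 = 32/30
  G: (15/30) * 1 = 15/30
  F: (7/30) * 5 = 35/30
Sum = (32 + 15 + 35)/30 = 82/30

L = 82/30 = 2.7333 bits/symbol


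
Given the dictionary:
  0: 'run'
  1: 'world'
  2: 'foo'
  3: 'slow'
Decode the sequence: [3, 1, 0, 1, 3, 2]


Look up each index in the dictionary:
  3 -> 'slow'
  1 -> 'world'
  0 -> 'run'
  1 -> 'world'
  3 -> 'slow'
  2 -> 'foo'

Decoded: "slow world run world slow foo"


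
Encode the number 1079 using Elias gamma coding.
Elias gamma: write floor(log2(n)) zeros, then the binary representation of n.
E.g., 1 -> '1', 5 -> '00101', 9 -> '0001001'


num_bits = floor(log2(1079)) + 1 = 11
leading_zeros = num_bits - 1 = 10
binary(1079) = 10000110111

Elias gamma(1079) = '0000000000' + '10000110111' = 000000000010000110111 (21 bits)


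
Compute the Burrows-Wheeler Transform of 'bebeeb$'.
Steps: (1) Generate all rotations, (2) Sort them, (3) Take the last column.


Rotations (sorted):
  0: $bebeeb -> last char: b
  1: b$bebee -> last char: e
  2: bebeeb$ -> last char: $
  3: beeb$be -> last char: e
  4: eb$bebe -> last char: e
  5: ebeeb$b -> last char: b
  6: eeb$beb -> last char: b


BWT = be$eebb


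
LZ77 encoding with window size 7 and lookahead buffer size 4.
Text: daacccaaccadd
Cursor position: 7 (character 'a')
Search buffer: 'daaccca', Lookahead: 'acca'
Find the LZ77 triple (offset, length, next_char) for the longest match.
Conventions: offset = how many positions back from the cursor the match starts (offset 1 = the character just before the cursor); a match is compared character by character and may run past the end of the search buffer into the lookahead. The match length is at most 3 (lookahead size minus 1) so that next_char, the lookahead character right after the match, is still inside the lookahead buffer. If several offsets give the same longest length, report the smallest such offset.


Try each offset into the search buffer:
  offset=1 (pos 6, char 'a'): match length 1
  offset=2 (pos 5, char 'c'): match length 0
  offset=3 (pos 4, char 'c'): match length 0
  offset=4 (pos 3, char 'c'): match length 0
  offset=5 (pos 2, char 'a'): match length 3
  offset=6 (pos 1, char 'a'): match length 1
  offset=7 (pos 0, char 'd'): match length 0
Longest match has length 3 at offset 5.
next_char = character at position 7 + 3 = 10 -> 'a'

Best match: offset=5, length=3 (matching 'acc' starting at position 2)
LZ77 triple: (5, 3, 'a')


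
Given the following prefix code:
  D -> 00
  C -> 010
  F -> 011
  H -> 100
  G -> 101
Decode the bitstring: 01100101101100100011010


Decoding step by step:
Bits 011 -> F
Bits 00 -> D
Bits 101 -> G
Bits 101 -> G
Bits 100 -> H
Bits 100 -> H
Bits 011 -> F
Bits 010 -> C


Decoded message: FDGGHHFC


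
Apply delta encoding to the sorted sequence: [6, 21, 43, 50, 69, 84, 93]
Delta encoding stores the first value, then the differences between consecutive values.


First value: 6
Deltas:
  21 - 6 = 15
  43 - 21 = 22
  50 - 43 = 7
  69 - 50 = 19
  84 - 69 = 15
  93 - 84 = 9


Delta encoded: [6, 15, 22, 7, 19, 15, 9]


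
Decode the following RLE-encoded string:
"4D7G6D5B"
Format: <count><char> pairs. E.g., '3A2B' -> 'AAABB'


Expanding each <count><char> pair:
  4D -> 'DDDD'
  7G -> 'GGGGGGG'
  6D -> 'DDDDDD'
  5B -> 'BBBBB'

Decoded = DDDDGGGGGGGDDDDDDBBBBB


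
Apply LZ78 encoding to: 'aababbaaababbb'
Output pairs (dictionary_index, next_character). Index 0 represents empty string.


LZ78 encoding steps:
Dictionary: {0: ''}
Step 1: w='' (idx 0), next='a' -> output (0, 'a'), add 'a' as idx 1
Step 2: w='a' (idx 1), next='b' -> output (1, 'b'), add 'ab' as idx 2
Step 3: w='ab' (idx 2), next='b' -> output (2, 'b'), add 'abb' as idx 3
Step 4: w='a' (idx 1), next='a' -> output (1, 'a'), add 'aa' as idx 4
Step 5: w='ab' (idx 2), next='a' -> output (2, 'a'), add 'aba' as idx 5
Step 6: w='' (idx 0), next='b' -> output (0, 'b'), add 'b' as idx 6
Step 7: w='b' (idx 6), next='b' -> output (6, 'b'), add 'bb' as idx 7


Encoded: [(0, 'a'), (1, 'b'), (2, 'b'), (1, 'a'), (2, 'a'), (0, 'b'), (6, 'b')]


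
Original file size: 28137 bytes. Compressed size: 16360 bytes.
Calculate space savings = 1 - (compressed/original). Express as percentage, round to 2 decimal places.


ratio = compressed/original = 16360/28137 = 0.581441
savings = 1 - ratio = 1 - 0.581441 = 0.418559
as a percentage: 0.418559 * 100 = 41.86%

Space savings = 1 - 16360/28137 = 41.86%


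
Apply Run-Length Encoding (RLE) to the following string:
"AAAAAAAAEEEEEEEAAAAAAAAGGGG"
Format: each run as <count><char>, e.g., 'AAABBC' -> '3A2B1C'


Scanning runs left to right:
  i=0: run of 'A' x 8 -> '8A'
  i=8: run of 'E' x 7 -> '7E'
  i=15: run of 'A' x 8 -> '8A'
  i=23: run of 'G' x 4 -> '4G'

RLE = 8A7E8A4G


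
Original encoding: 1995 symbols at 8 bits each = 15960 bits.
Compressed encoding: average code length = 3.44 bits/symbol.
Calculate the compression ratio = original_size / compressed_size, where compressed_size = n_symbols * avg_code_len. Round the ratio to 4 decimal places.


original_size = n_symbols * orig_bits = 1995 * 8 = 15960 bits
compressed_size = n_symbols * avg_code_len = 1995 * 3.44 = 6862.8 bits
ratio = original_size / compressed_size = 15960 / 6862.8 = 2.3256

Compression ratio = 2.3256


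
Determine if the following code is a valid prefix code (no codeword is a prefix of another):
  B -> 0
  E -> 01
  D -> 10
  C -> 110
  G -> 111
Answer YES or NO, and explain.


Checking each pair (does one codeword prefix another?):
  B='0' vs E='01': prefix -- VIOLATION

NO -- this is NOT a valid prefix code. B (0) is a prefix of E (01).


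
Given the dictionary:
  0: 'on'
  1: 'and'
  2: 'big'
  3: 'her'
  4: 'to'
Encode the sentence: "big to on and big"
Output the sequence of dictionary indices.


Look up each word in the dictionary:
  'big' -> 2
  'to' -> 4
  'on' -> 0
  'and' -> 1
  'big' -> 2

Encoded: [2, 4, 0, 1, 2]


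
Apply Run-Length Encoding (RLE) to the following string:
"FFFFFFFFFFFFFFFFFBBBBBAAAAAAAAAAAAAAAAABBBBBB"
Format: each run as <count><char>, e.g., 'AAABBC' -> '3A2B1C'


Scanning runs left to right:
  i=0: run of 'F' x 17 -> '17F'
  i=17: run of 'B' x 5 -> '5B'
  i=22: run of 'A' x 17 -> '17A'
  i=39: run of 'B' x 6 -> '6B'

RLE = 17F5B17A6B


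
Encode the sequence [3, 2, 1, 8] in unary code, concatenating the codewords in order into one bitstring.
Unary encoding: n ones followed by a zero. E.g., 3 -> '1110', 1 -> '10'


Encode each number as n ones followed by a terminating 0:
  3 -> 1110 (4 bits)
  2 -> 110 (3 bits)
  1 -> 10 (2 bits)
  8 -> 111111110 (9 bits)
Total length = 4 + 3 + 2 + 9 = 18 bits.

Unary([3, 2, 1, 8]) = 111011010111111110 (18 bits)


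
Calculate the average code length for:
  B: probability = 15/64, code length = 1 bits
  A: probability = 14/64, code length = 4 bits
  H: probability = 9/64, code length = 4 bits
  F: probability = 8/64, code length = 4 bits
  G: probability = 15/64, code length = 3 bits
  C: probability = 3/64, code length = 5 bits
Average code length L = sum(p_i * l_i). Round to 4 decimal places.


Weighted contributions p_i * l_i:
  B: (15/64) * 1 = 15/64
  A: (14/64) * 4 = 56/64
  H: (9/64) * 4 = 36/64
  F: (8/64) * 4 = 32/64
  G: (15/64) * 3 = 45/64
  C: (3/64) * 5 = 15/64
Sum = (15 + 56 + 36 + 32 + 45 + 15)/64 = 199/64

L = 199/64 = 3.1094 bits/symbol


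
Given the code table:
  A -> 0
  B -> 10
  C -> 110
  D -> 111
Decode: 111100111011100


Decoding:
111 -> D
10 -> B
0 -> A
111 -> D
0 -> A
111 -> D
0 -> A
0 -> A


Result: DBADADAA


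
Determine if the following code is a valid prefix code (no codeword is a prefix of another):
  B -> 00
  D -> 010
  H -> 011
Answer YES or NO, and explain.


Checking each pair (does one codeword prefix another?):
  B='00' vs D='010': no prefix
  B='00' vs H='011': no prefix
  D='010' vs B='00': no prefix
  D='010' vs H='011': no prefix
  H='011' vs B='00': no prefix
  H='011' vs D='010': no prefix
No violation found over all pairs.

YES -- this is a valid prefix code. No codeword is a prefix of any other codeword.


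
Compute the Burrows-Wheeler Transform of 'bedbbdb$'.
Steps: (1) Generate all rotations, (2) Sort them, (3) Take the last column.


Rotations (sorted):
  0: $bedbbdb -> last char: b
  1: b$bedbbd -> last char: d
  2: bbdb$bed -> last char: d
  3: bdb$bedb -> last char: b
  4: bedbbdb$ -> last char: $
  5: db$bedbb -> last char: b
  6: dbbdb$be -> last char: e
  7: edbbdb$b -> last char: b


BWT = bddb$beb


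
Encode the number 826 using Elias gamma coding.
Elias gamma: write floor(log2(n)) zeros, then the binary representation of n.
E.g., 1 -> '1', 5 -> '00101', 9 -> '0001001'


num_bits = floor(log2(826)) + 1 = 10
leading_zeros = num_bits - 1 = 9
binary(826) = 1100111010

Elias gamma(826) = '000000000' + '1100111010' = 0000000001100111010 (19 bits)


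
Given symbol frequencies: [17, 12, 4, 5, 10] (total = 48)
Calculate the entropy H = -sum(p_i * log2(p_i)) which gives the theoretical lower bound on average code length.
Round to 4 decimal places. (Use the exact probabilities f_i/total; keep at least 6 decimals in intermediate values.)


Per-symbol terms -p_i * log2(p_i) with p_i = f_i/48:
  p = 17/48 = 0.354167: log2(p) = -1.497500, -p*log2(p) = 0.530364
  p = 12/48 = 0.250000: log2(p) = -2.000000, -p*log2(p) = 0.500000
  p = 4/48 = 0.083333: log2(p) = -3.584963, -p*log2(p) = 0.298747
  p = 5/48 = 0.104167: log2(p) = -3.263034, -p*log2(p) = 0.339899
  p = 10/48 = 0.208333: log2(p) = -2.263034, -p*log2(p) = 0.471466
H = 0.530364 + 0.500000 + 0.298747 + 0.339899 + 0.471466 = 2.140476

H = 2.1405 bits/symbol


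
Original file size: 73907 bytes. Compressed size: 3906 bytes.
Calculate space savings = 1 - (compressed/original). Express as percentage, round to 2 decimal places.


ratio = compressed/original = 3906/73907 = 0.05285
savings = 1 - ratio = 1 - 0.05285 = 0.94715
as a percentage: 0.94715 * 100 = 94.71%

Space savings = 1 - 3906/73907 = 94.71%


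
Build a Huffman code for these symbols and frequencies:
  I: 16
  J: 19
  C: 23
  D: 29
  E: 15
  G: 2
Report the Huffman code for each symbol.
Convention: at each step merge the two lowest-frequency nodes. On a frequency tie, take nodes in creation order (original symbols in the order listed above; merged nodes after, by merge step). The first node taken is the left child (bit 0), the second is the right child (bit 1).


Huffman tree construction:
Step 1: Merge G(2) + E(15) = 17
Step 2: Merge I(16) + (G+E)(17) = 33
Step 3: Merge J(19) + C(23) = 42
Step 4: Merge D(29) + (I+(G+E))(33) = 62
Step 5: Merge (J+C)(42) + (D+(I+(G+E)))(62) = 104
Read each symbol's code off the tree from the root (left child = 0, right child = 1).

Codes:
  I: 110 (length 3)
  J: 00 (length 2)
  C: 01 (length 2)
  D: 10 (length 2)
  E: 1111 (length 4)
  G: 1110 (length 4)
Average code length: 258/104 = 2.4808 bits/symbol


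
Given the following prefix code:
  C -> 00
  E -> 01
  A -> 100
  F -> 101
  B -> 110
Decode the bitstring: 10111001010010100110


Decoding step by step:
Bits 101 -> F
Bits 110 -> B
Bits 01 -> E
Bits 01 -> E
Bits 00 -> C
Bits 101 -> F
Bits 00 -> C
Bits 110 -> B


Decoded message: FBEECFCB


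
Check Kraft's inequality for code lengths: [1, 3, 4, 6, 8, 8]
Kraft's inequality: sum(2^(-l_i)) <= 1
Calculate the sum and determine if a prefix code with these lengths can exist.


Sum = 2^(-1) + 2^(-3) + 2^(-4) + 2^(-6) + 2^(-8) + 2^(-8)
    = 0.5 + 0.125 + 0.0625 + 0.015625 + 0.00390625 + 0.00390625
    = 182/256 = 0.7109375
Since 0.7109375 <= 1, Kraft's inequality IS satisfied.
A prefix code with these lengths CAN exist.

Kraft sum = 0.7109375. Satisfied.


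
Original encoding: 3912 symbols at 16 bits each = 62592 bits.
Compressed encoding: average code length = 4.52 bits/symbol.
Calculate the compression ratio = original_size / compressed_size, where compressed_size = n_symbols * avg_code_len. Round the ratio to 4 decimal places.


original_size = n_symbols * orig_bits = 3912 * 16 = 62592 bits
compressed_size = n_symbols * avg_code_len = 3912 * 4.52 = 17682.24 bits
ratio = original_size / compressed_size = 62592 / 17682.24 = 3.5398

Compression ratio = 3.5398


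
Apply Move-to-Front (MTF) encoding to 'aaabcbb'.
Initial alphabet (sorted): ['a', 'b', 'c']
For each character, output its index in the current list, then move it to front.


MTF encoding:
'a': index 0 in ['a', 'b', 'c'] -> ['a', 'b', 'c']
'a': index 0 in ['a', 'b', 'c'] -> ['a', 'b', 'c']
'a': index 0 in ['a', 'b', 'c'] -> ['a', 'b', 'c']
'b': index 1 in ['a', 'b', 'c'] -> ['b', 'a', 'c']
'c': index 2 in ['b', 'a', 'c'] -> ['c', 'b', 'a']
'b': index 1 in ['c', 'b', 'a'] -> ['b', 'c', 'a']
'b': index 0 in ['b', 'c', 'a'] -> ['b', 'c', 'a']


Output: [0, 0, 0, 1, 2, 1, 0]


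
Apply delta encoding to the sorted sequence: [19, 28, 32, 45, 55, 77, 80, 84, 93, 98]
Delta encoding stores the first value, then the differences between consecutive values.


First value: 19
Deltas:
  28 - 19 = 9
  32 - 28 = 4
  45 - 32 = 13
  55 - 45 = 10
  77 - 55 = 22
  80 - 77 = 3
  84 - 80 = 4
  93 - 84 = 9
  98 - 93 = 5


Delta encoded: [19, 9, 4, 13, 10, 22, 3, 4, 9, 5]


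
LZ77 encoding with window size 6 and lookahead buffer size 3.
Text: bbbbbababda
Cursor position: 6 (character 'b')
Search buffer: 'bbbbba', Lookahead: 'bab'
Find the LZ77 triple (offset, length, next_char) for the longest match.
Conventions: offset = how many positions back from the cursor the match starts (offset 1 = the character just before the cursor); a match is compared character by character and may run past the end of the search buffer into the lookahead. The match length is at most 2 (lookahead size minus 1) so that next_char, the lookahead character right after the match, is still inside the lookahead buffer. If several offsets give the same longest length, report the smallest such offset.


Try each offset into the search buffer:
  offset=1 (pos 5, char 'a'): match length 0
  offset=2 (pos 4, char 'b'): match length 2
  offset=3 (pos 3, char 'b'): match length 1
  offset=4 (pos 2, char 'b'): match length 1
  offset=5 (pos 1, char 'b'): match length 1
  offset=6 (pos 0, char 'b'): match length 1
Longest match has length 2 at offset 2.
next_char = character at position 6 + 2 = 8 -> 'b'

Best match: offset=2, length=2 (matching 'ba' starting at position 4)
LZ77 triple: (2, 2, 'b')


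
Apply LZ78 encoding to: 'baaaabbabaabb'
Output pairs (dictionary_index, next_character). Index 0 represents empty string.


LZ78 encoding steps:
Dictionary: {0: ''}
Step 1: w='' (idx 0), next='b' -> output (0, 'b'), add 'b' as idx 1
Step 2: w='' (idx 0), next='a' -> output (0, 'a'), add 'a' as idx 2
Step 3: w='a' (idx 2), next='a' -> output (2, 'a'), add 'aa' as idx 3
Step 4: w='a' (idx 2), next='b' -> output (2, 'b'), add 'ab' as idx 4
Step 5: w='b' (idx 1), next='a' -> output (1, 'a'), add 'ba' as idx 5
Step 6: w='ba' (idx 5), next='a' -> output (5, 'a'), add 'baa' as idx 6
Step 7: w='b' (idx 1), next='b' -> output (1, 'b'), add 'bb' as idx 7


Encoded: [(0, 'b'), (0, 'a'), (2, 'a'), (2, 'b'), (1, 'a'), (5, 'a'), (1, 'b')]


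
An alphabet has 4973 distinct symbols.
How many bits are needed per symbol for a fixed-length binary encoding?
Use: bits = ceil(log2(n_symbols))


log2(4973) = 12.2799
Bracket: 2^12 = 4096 < 4973 <= 2^13 = 8192
So ceil(log2(4973)) = 13

bits = ceil(log2(4973)) = ceil(12.2799) = 13 bits


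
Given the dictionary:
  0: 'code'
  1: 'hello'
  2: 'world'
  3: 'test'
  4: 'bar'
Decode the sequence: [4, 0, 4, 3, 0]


Look up each index in the dictionary:
  4 -> 'bar'
  0 -> 'code'
  4 -> 'bar'
  3 -> 'test'
  0 -> 'code'

Decoded: "bar code bar test code"


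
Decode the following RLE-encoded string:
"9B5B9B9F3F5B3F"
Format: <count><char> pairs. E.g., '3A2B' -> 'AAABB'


Expanding each <count><char> pair:
  9B -> 'BBBBBBBBB'
  5B -> 'BBBBB'
  9B -> 'BBBBBBBBB'
  9F -> 'FFFFFFFFF'
  3F -> 'FFF'
  5B -> 'BBBBB'
  3F -> 'FFF'

Decoded = BBBBBBBBBBBBBBBBBBBBBBBFFFFFFFFFFFFBBBBBFFF


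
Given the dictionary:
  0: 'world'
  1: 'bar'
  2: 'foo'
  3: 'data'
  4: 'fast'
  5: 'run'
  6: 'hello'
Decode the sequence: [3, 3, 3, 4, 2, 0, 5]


Look up each index in the dictionary:
  3 -> 'data'
  3 -> 'data'
  3 -> 'data'
  4 -> 'fast'
  2 -> 'foo'
  0 -> 'world'
  5 -> 'run'

Decoded: "data data data fast foo world run"


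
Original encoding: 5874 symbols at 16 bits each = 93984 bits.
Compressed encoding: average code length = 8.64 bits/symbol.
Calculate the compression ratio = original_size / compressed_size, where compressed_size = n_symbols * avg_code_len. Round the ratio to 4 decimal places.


original_size = n_symbols * orig_bits = 5874 * 16 = 93984 bits
compressed_size = n_symbols * avg_code_len = 5874 * 8.64 = 50751.36 bits
ratio = original_size / compressed_size = 93984 / 50751.36 = 1.8519

Compression ratio = 1.8519


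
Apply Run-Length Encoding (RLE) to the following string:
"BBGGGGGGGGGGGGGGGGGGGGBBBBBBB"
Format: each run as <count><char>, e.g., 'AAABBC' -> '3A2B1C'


Scanning runs left to right:
  i=0: run of 'B' x 2 -> '2B'
  i=2: run of 'G' x 20 -> '20G'
  i=22: run of 'B' x 7 -> '7B'

RLE = 2B20G7B


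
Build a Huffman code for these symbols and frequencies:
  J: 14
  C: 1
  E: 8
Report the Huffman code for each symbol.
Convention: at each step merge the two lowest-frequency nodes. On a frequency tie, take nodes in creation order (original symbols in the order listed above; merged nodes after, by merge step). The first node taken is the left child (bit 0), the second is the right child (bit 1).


Huffman tree construction:
Step 1: Merge C(1) + E(8) = 9
Step 2: Merge (C+E)(9) + J(14) = 23
Read each symbol's code off the tree from the root (left child = 0, right child = 1).

Codes:
  J: 1 (length 1)
  C: 00 (length 2)
  E: 01 (length 2)
Average code length: 32/23 = 1.3913 bits/symbol


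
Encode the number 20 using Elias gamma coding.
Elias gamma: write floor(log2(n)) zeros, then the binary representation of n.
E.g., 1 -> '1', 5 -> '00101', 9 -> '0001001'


num_bits = floor(log2(20)) + 1 = 5
leading_zeros = num_bits - 1 = 4
binary(20) = 10100

Elias gamma(20) = '0000' + '10100' = 000010100 (9 bits)


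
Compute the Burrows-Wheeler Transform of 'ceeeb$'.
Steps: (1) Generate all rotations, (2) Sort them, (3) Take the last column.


Rotations (sorted):
  0: $ceeeb -> last char: b
  1: b$ceee -> last char: e
  2: ceeeb$ -> last char: $
  3: eb$cee -> last char: e
  4: eeb$ce -> last char: e
  5: eeeb$c -> last char: c


BWT = be$eec


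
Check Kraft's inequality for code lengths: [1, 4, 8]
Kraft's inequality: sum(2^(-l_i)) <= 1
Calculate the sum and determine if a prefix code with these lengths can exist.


Sum = 2^(-1) + 2^(-4) + 2^(-8)
    = 0.5 + 0.0625 + 0.00390625
    = 145/256 = 0.56640625
Since 0.56640625 <= 1, Kraft's inequality IS satisfied.
A prefix code with these lengths CAN exist.

Kraft sum = 0.56640625. Satisfied.


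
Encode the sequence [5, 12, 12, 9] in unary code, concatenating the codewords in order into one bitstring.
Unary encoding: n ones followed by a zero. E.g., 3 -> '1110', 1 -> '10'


Encode each number as n ones followed by a terminating 0:
  5 -> 111110 (6 bits)
  12 -> 1111111111110 (13 bits)
  12 -> 1111111111110 (13 bits)
  9 -> 1111111110 (10 bits)
Total length = 6 + 13 + 13 + 10 = 42 bits.

Unary([5, 12, 12, 9]) = 111110111111111111011111111111101111111110 (42 bits)


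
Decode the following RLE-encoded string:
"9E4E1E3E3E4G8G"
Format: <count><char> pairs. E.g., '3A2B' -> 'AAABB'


Expanding each <count><char> pair:
  9E -> 'EEEEEEEEE'
  4E -> 'EEEE'
  1E -> 'E'
  3E -> 'EEE'
  3E -> 'EEE'
  4G -> 'GGGG'
  8G -> 'GGGGGGGG'

Decoded = EEEEEEEEEEEEEEEEEEEEGGGGGGGGGGGG


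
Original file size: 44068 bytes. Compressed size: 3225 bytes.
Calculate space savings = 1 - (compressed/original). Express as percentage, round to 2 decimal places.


ratio = compressed/original = 3225/44068 = 0.073182
savings = 1 - ratio = 1 - 0.073182 = 0.926818
as a percentage: 0.926818 * 100 = 92.68%

Space savings = 1 - 3225/44068 = 92.68%


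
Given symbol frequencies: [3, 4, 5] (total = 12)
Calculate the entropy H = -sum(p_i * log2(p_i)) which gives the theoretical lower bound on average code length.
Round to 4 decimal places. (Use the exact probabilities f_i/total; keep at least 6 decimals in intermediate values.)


Per-symbol terms -p_i * log2(p_i) with p_i = f_i/12:
  p = 3/12 = 0.250000: log2(p) = -2.000000, -p*log2(p) = 0.500000
  p = 4/12 = 0.333333: log2(p) = -1.584963, -p*log2(p) = 0.528321
  p = 5/12 = 0.416667: log2(p) = -1.263034, -p*log2(p) = 0.526264
H = 0.500000 + 0.528321 + 0.526264 = 1.554585

H = 1.5546 bits/symbol


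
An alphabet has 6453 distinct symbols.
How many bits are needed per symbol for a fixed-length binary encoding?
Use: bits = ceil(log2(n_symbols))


log2(6453) = 12.6558
Bracket: 2^12 = 4096 < 6453 <= 2^13 = 8192
So ceil(log2(6453)) = 13

bits = ceil(log2(6453)) = ceil(12.6558) = 13 bits


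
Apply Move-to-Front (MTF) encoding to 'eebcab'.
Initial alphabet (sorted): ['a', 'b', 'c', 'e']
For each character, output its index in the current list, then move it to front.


MTF encoding:
'e': index 3 in ['a', 'b', 'c', 'e'] -> ['e', 'a', 'b', 'c']
'e': index 0 in ['e', 'a', 'b', 'c'] -> ['e', 'a', 'b', 'c']
'b': index 2 in ['e', 'a', 'b', 'c'] -> ['b', 'e', 'a', 'c']
'c': index 3 in ['b', 'e', 'a', 'c'] -> ['c', 'b', 'e', 'a']
'a': index 3 in ['c', 'b', 'e', 'a'] -> ['a', 'c', 'b', 'e']
'b': index 2 in ['a', 'c', 'b', 'e'] -> ['b', 'a', 'c', 'e']


Output: [3, 0, 2, 3, 3, 2]


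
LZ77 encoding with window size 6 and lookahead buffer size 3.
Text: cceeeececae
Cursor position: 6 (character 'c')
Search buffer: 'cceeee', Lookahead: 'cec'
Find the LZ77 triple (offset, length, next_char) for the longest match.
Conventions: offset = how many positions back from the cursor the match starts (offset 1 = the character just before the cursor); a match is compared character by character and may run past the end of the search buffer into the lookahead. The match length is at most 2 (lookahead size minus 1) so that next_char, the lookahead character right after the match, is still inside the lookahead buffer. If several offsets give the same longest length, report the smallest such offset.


Try each offset into the search buffer:
  offset=1 (pos 5, char 'e'): match length 0
  offset=2 (pos 4, char 'e'): match length 0
  offset=3 (pos 3, char 'e'): match length 0
  offset=4 (pos 2, char 'e'): match length 0
  offset=5 (pos 1, char 'c'): match length 2
  offset=6 (pos 0, char 'c'): match length 1
Longest match has length 2 at offset 5.
next_char = character at position 6 + 2 = 8 -> 'c'

Best match: offset=5, length=2 (matching 'ce' starting at position 1)
LZ77 triple: (5, 2, 'c')


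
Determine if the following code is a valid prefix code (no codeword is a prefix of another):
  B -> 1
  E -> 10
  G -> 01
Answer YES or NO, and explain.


Checking each pair (does one codeword prefix another?):
  B='1' vs E='10': prefix -- VIOLATION

NO -- this is NOT a valid prefix code. B (1) is a prefix of E (10).


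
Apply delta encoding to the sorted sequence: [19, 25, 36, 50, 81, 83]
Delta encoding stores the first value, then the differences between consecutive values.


First value: 19
Deltas:
  25 - 19 = 6
  36 - 25 = 11
  50 - 36 = 14
  81 - 50 = 31
  83 - 81 = 2


Delta encoded: [19, 6, 11, 14, 31, 2]


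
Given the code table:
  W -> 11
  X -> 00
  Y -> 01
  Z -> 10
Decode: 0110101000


Decoding:
01 -> Y
10 -> Z
10 -> Z
10 -> Z
00 -> X


Result: YZZZX


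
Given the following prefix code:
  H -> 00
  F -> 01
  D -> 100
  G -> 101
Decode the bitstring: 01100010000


Decoding step by step:
Bits 01 -> F
Bits 100 -> D
Bits 01 -> F
Bits 00 -> H
Bits 00 -> H


Decoded message: FDFHH


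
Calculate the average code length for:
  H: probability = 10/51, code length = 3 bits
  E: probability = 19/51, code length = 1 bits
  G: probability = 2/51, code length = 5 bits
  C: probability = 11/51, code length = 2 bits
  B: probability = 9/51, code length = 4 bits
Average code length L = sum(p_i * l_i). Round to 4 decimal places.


Weighted contributions p_i * l_i:
  H: (10/51) * 3 = 30/51
  E: (19/51) * 1 = 19/51
  G: (2/51) * 5 = 10/51
  C: (11/51) * 2 = 22/51
  B: (9/51) * 4 = 36/51
Sum = (30 + 19 + 10 + 22 + 36)/51 = 117/51

L = 117/51 = 2.2941 bits/symbol


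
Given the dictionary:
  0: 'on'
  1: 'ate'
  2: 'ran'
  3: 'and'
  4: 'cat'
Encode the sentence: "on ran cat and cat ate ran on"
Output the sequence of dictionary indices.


Look up each word in the dictionary:
  'on' -> 0
  'ran' -> 2
  'cat' -> 4
  'and' -> 3
  'cat' -> 4
  'ate' -> 1
  'ran' -> 2
  'on' -> 0

Encoded: [0, 2, 4, 3, 4, 1, 2, 0]


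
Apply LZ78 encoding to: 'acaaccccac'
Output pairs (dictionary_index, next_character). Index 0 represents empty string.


LZ78 encoding steps:
Dictionary: {0: ''}
Step 1: w='' (idx 0), next='a' -> output (0, 'a'), add 'a' as idx 1
Step 2: w='' (idx 0), next='c' -> output (0, 'c'), add 'c' as idx 2
Step 3: w='a' (idx 1), next='a' -> output (1, 'a'), add 'aa' as idx 3
Step 4: w='c' (idx 2), next='c' -> output (2, 'c'), add 'cc' as idx 4
Step 5: w='cc' (idx 4), next='a' -> output (4, 'a'), add 'cca' as idx 5
Step 6: w='c' (idx 2), end of input -> output (2, '')


Encoded: [(0, 'a'), (0, 'c'), (1, 'a'), (2, 'c'), (4, 'a'), (2, '')]


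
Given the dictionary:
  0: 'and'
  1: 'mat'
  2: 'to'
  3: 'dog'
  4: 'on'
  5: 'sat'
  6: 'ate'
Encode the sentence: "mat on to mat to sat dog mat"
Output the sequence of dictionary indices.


Look up each word in the dictionary:
  'mat' -> 1
  'on' -> 4
  'to' -> 2
  'mat' -> 1
  'to' -> 2
  'sat' -> 5
  'dog' -> 3
  'mat' -> 1

Encoded: [1, 4, 2, 1, 2, 5, 3, 1]
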